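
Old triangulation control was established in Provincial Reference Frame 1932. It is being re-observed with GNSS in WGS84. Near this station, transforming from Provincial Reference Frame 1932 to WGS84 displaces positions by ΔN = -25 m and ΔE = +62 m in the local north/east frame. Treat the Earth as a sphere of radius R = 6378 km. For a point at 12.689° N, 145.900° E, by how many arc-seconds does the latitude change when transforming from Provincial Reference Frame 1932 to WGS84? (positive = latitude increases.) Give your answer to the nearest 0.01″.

On a sphere of radius R, 1 rad of latitude = R, so Δφ = ΔN / R = -25.0 / 6378000 = -3.9197e-06 rad = -0.809″.

Δφ = -0.81″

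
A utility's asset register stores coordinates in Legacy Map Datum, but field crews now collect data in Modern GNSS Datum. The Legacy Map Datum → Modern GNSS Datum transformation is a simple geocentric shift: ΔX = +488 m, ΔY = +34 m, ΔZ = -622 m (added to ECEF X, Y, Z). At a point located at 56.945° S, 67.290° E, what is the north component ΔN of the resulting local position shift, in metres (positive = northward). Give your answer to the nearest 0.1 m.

ΔN = -155.1 m

At φ = -56.945°, λ = 67.290°: sin φ = -0.838147, cos φ = 0.545444, sin λ = 0.922471, cos λ = 0.386067.
ΔN = −sin φ cos λ·ΔX − sin φ sin λ·ΔY + cos φ·ΔZ = −(-0.838147)(0.386067)(488) − (-0.838147)(0.922471)(34) + (0.545444)(-622) = -155.07 m.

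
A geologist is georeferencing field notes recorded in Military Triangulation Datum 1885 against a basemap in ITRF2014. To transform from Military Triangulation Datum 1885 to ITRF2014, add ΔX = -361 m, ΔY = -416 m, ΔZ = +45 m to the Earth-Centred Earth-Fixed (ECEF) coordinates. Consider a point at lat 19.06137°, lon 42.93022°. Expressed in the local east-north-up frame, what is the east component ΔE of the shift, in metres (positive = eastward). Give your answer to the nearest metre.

ΔE = -59 m

The local east axis at (φ, λ) is (−sin λ, cos λ, 0), so ΔE = −sin(42.93022°)·(-361) + cos(42.93022°)·(-416) = -58.71 m.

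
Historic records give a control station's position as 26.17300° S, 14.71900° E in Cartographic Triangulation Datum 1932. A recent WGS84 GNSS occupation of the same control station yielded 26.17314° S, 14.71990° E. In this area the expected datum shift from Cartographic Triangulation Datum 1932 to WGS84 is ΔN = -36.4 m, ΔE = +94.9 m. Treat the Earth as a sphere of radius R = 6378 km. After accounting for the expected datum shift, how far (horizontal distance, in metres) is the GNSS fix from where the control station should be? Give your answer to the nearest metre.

Observed coordinate differences: Δφ = -0.00014°, Δλ = +0.00090°.
Converting to metres (1° lat = 111317 m, cos φ = 0.897466): observed ΔN = -15.6 m, observed ΔE = 89.9 m.
Subtracting the expected shift leaves a residual of -15.6 − (-36.4) = 20.8 m north and 89.9 − (94.9) = -5.0 m east.
Residual distance = √(20.8² + (-5.0)²) = 21.4 m.

21 m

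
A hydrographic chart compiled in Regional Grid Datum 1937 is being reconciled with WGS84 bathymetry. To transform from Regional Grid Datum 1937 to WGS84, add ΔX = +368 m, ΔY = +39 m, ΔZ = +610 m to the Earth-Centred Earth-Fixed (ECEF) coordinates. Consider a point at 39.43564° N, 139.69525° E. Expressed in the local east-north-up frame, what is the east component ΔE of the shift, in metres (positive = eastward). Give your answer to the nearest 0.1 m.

The local east axis at (φ, λ) is (−sin λ, cos λ, 0), so ΔE = −sin(139.69525°)·368 + cos(139.69525°)·39 = -267.78 m.

ΔE = -267.8 m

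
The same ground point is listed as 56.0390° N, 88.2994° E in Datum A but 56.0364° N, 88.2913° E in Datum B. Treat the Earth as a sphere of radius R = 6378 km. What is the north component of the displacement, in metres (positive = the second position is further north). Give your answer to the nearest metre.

Δφ = 56.0364° − 56.0390° = -0.0026°; Δλ = 88.2913° − 88.2994° = -0.0081°.
1° along a meridian = πR/180 = 111317 m.
ΔN = Δφ × 111317 = -289.4 m; ΔE = Δλ × 111317 × cos(56.0390°) = -0.0081 × 111317 × 0.558628 = -503.7 m.

ΔN = -289 m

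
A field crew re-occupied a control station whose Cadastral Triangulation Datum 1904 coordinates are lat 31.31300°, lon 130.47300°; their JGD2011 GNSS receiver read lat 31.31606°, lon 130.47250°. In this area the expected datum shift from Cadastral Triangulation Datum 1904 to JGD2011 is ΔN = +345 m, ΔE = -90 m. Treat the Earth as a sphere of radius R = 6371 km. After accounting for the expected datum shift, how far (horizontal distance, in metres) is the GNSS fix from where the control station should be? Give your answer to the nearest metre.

43 m

Observed coordinate differences: Δφ = +0.00306°, Δλ = -0.00050°.
Converting to metres (1° lat = 111195 m, cos φ = 0.854341): observed ΔN = 340.3 m, observed ΔE = -47.5 m.
Subtracting the expected shift leaves a residual of 340.3 − (345) = -4.7 m north and -47.5 − (-90) = 42.5 m east.
Residual distance = √((-4.7)² + 42.5²) = 42.8 m.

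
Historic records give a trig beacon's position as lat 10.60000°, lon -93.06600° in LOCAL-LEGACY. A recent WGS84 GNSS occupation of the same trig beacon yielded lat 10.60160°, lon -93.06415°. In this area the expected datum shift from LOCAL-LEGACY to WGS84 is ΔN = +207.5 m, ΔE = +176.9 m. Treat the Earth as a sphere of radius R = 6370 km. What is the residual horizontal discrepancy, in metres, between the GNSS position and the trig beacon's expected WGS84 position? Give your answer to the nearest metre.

Observed coordinate differences: Δφ = +0.00160°, Δλ = +0.00185°.
Converting to metres (1° lat = 111177 m, cos φ = 0.982935): observed ΔN = 177.9 m, observed ΔE = 202.2 m.
Subtracting the expected shift leaves a residual of 177.9 − (207.5) = -29.6 m north and 202.2 − (176.9) = 25.3 m east.
Residual distance = √((-29.6)² + 25.3²) = 38.9 m.

39 m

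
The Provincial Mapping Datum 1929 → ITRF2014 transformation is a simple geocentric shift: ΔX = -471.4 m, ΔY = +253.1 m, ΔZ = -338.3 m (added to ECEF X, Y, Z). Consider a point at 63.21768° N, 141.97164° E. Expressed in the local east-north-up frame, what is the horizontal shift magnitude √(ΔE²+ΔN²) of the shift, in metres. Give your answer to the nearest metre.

630 m

The local east axis at (φ, λ) is (−sin λ, cos λ, 0), so ΔE = −sin(141.97164°)·(-471.4) + cos(141.97164°)·253.1 = 91.04 m.
The local north axis is (−sin φ cos λ, −sin φ sin λ, cos φ), giving ΔN = -331.491 − 139.196 − 152.439 = -623.13 m.
Horizontal magnitude = √(ΔE² + ΔN²) = √(91.04² + (-623.13)²) = 629.74 m.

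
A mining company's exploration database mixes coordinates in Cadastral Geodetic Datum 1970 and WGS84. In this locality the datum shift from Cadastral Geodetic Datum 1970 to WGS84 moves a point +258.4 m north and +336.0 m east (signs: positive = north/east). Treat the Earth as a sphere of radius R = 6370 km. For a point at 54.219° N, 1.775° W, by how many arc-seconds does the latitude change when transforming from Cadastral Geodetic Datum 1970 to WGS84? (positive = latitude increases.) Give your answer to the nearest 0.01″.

On a sphere of radius R, 1 rad of latitude = R, so Δφ = ΔN / R = 258.4 / 6370000 = 4.0565e-05 rad = 8.367″.

Δφ = 8.37″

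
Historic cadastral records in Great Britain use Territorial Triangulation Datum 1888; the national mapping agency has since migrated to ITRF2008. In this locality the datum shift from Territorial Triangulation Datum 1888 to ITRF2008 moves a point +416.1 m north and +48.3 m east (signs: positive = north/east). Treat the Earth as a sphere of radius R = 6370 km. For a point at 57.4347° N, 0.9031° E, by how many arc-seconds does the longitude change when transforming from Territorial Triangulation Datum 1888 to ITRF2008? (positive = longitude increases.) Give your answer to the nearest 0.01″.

Δλ = 2.91″

At latitude 57.4347°, cos φ = 0.538260.
One radian of longitude at latitude φ spans R cos φ, so Δλ = ΔE / (R cos φ) = 48.3 / (6370000 × 0.538260) = 1.4087e-05 rad = 2.906″.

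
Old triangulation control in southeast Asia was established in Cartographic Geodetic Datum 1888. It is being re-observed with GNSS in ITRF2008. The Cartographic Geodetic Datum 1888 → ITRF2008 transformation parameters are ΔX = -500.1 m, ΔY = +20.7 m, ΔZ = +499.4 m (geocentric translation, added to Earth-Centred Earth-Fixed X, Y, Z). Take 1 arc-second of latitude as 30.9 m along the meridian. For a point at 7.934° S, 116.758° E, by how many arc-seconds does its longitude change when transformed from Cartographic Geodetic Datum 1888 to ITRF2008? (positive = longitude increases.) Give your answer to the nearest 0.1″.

Δλ = 14.3″

sin φ = -0.138032, cos φ = 0.990428, sin λ = 0.892916, cos λ = -0.450223.
East component: ΔE = −sin λ·ΔX + cos λ·ΔY = −(0.892916)(-500.1) + (-0.450223)(20.7) = 437.23 m.
1° of latitude spans 3600 × 30.90 = 111240 m; at latitude φ, 1° of longitude spans that × cos φ = 110175.2 m, so Δλ = 437.23 / 110175.2 × 3600 = 14.287″.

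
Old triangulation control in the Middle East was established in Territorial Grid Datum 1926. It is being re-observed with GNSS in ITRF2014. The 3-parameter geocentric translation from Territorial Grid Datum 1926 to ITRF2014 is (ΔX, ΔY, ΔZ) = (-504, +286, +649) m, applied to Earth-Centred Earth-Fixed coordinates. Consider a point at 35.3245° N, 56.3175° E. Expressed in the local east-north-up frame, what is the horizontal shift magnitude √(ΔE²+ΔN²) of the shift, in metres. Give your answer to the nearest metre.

The local east axis at (φ, λ) is (−sin λ, cos λ, 0), so ΔE = −sin(56.3175°)·(-504) + cos(56.3175°)·286 = 578.00 m.
The local north axis is (−sin φ cos λ, −sin φ sin λ, cos φ), giving ΔN = 161.617 − 137.606 + 529.513 = 553.52 m.
Horizontal magnitude = √(ΔE² + ΔN²) = √(578.00² + 553.52²) = 800.30 m.

800 m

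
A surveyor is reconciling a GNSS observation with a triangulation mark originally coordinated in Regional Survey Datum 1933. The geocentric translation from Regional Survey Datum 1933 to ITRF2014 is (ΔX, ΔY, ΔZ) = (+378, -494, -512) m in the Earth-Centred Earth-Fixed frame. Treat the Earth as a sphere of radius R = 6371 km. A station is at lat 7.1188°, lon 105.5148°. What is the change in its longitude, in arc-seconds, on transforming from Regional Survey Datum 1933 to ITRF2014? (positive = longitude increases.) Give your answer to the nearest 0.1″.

Δλ = -7.6″

sin φ = 0.123927, cos φ = 0.992291, sin λ = 0.963561, cos λ = -0.267487.
East component: ΔE = −sin λ·ΔX + cos λ·ΔY = −(0.963561)(378) + (-0.267487)(-494) = -232.09 m.
1° of latitude spans πR/180 = 111195 m; at latitude φ, 1° of longitude spans that × cos φ = 110337.8 m, so Δλ = -232.09 / 110337.8 × 3600 = -7.572″.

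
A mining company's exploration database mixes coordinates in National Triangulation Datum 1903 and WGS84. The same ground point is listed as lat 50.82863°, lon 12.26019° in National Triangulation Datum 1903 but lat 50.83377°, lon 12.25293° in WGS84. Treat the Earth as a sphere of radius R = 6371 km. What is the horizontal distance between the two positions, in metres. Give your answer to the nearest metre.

Δφ = 50.83377° − 50.82863° = +0.00514°; Δλ = 12.25293° − 12.26019° = -0.00726°.
1° along a meridian = πR/180 = 111195 m.
ΔN = Δφ × 111195 = 571.5 m; ΔE = Δλ × 111195 × cos(50.82863°) = -0.00726 × 111195 × 0.631642 = -509.9 m.
Distance = √(ΔE² + ΔN²) = √((-509.9)² + 571.5²) = 765.9 m.

766 m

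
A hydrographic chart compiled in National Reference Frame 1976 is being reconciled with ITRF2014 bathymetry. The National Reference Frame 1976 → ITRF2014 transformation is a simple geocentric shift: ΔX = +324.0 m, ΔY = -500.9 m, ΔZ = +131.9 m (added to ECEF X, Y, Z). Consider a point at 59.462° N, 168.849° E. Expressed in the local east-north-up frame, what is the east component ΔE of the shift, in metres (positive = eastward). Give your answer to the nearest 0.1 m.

ΔE = 428.8 m

At φ = 59.462°, λ = 168.849°: sin φ = 0.861292, cos φ = 0.508110, sin λ = 0.193395, cos λ = -0.981121.
ΔE = −sin λ·ΔX + cos λ·ΔY = −(0.193395)·(324.0) + (-0.981121)·(-500.9) = 428.78 m.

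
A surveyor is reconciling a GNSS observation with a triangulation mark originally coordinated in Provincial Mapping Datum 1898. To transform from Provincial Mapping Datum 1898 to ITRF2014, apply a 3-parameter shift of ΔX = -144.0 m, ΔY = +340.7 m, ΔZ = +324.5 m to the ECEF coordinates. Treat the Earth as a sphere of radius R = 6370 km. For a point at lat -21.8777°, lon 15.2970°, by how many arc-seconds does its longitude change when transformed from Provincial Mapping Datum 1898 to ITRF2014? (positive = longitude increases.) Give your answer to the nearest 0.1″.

sin φ = -0.372627, cos φ = 0.927981, sin λ = 0.263823, cos λ = 0.964571.
East component: ΔE = −sin λ·ΔX + cos λ·ΔY = −(0.263823)(-144.0) + (0.964571)(340.7) = 366.62 m.
1° of latitude spans πR/180 = 111177 m; at latitude φ, 1° of longitude spans that × cos φ = 103170.6 m, so Δλ = 366.62 / 103170.6 × 3600 = 12.793″.

Δλ = 12.8″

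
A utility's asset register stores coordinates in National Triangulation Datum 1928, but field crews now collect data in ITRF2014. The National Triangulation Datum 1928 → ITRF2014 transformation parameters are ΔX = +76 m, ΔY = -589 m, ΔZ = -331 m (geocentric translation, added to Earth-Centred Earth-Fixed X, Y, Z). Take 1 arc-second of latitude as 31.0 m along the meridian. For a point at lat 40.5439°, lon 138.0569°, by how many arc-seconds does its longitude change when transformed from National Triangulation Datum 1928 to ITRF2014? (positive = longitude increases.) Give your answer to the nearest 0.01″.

sin φ = 0.650030, cos φ = 0.759908, sin λ = 0.668392, cos λ = -0.743809.
East component: ΔE = −sin λ·ΔX + cos λ·ΔY = −(0.668392)(76) + (-0.743809)(-589) = 387.31 m.
1° of latitude spans 3600 × 31.00 = 111600 m; at latitude φ, 1° of longitude spans that × cos φ = 84805.7 m, so Δλ = 387.31 / 84805.7 × 3600 = 16.441″.

Δλ = 16.44″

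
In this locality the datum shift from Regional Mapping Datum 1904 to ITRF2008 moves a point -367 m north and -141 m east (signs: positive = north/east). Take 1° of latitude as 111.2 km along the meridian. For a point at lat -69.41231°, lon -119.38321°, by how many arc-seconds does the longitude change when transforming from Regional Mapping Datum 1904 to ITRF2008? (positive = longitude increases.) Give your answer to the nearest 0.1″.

Δλ = -13.0″

At latitude -69.41231°, cos φ = 0.351641.
1° of longitude at this latitude = 111.2 × cos φ = 39.10 km, so Δλ = -141.0 / 39102.4 = -0.0036059° = -12.981″.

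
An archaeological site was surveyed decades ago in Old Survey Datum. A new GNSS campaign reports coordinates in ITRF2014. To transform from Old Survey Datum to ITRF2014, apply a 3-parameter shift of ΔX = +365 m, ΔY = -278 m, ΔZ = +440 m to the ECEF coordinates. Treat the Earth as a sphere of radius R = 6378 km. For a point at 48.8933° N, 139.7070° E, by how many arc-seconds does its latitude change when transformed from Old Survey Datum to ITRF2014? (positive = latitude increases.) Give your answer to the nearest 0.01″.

sin φ = 0.753487, cos φ = 0.657463, sin λ = 0.646697, cos λ = -0.762747.
North component: ΔN = −sin φ cos λ·ΔX − sin φ sin λ·ΔY + cos φ·ΔZ = −(0.753487)(-0.762747)(365) − (0.753487)(0.646697)(-278) + (0.657463)(440) = 634.52 m.
1° of latitude spans πR/180 = 111317 m, so Δφ = 634.52 / 111317 × 3600 = 20.520″.

Δφ = 20.52″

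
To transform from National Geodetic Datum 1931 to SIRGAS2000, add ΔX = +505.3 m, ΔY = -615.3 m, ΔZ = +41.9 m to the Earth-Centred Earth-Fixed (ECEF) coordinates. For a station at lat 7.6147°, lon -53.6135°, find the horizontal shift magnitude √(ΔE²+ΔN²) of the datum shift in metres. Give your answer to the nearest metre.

The local east axis at (φ, λ) is (−sin λ, cos λ, 0), so ΔE = −sin(-53.6135°)·505.3 + cos(-53.6135°)·(-615.3) = 41.77 m.
The local north axis is (−sin φ cos λ, −sin φ sin λ, cos φ), giving ΔN = -39.721 − 65.637 + 41.531 = -63.83 m.
Horizontal magnitude = √(ΔE² + ΔN²) = √(41.77² + (-63.83)²) = 76.28 m.

76 m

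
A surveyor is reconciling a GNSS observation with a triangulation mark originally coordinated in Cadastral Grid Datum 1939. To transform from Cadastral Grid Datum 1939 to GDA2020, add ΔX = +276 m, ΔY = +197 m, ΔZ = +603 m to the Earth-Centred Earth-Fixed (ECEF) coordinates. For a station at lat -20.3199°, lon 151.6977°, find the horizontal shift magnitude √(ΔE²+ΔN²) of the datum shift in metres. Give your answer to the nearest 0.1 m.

At φ = -20.3199°, λ = 151.6977°: sin φ = -0.347261, cos φ = 0.937768, sin λ = 0.474124, cos λ = -0.880458.
ΔE = −sin λ·ΔX + cos λ·ΔY = −(0.474124)·(276) + (-0.880458)·(197) = -304.31 m.
ΔN = −sin φ cos λ·ΔX − sin φ sin λ·ΔY + cos φ·ΔZ = −(-0.347261)(-0.880458)(276) − (-0.347261)(0.474124)(197) + (0.937768)(603) = 513.52 m.
Horizontal magnitude = √(ΔE² + ΔN²) = √((-304.31)² + 513.52²) = 596.92 m.

596.9 m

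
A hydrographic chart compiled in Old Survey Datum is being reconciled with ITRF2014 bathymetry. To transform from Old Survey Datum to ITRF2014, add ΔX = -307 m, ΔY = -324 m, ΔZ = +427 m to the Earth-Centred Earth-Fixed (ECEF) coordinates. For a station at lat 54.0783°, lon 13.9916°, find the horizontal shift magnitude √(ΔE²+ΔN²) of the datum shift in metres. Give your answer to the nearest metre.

605 m

At φ = 54.0783°, λ = 13.9916°: sin φ = 0.809820, cos φ = 0.586679, sin λ = 0.241780, cos λ = 0.970331.
ΔE = −sin λ·ΔX + cos λ·ΔY = −(0.241780)·(-307) + (0.970331)·(-324) = -240.16 m.
ΔN = −sin φ cos λ·ΔX − sin φ sin λ·ΔY + cos φ·ΔZ = −(0.809820)(0.970331)(-307) − (0.809820)(0.241780)(-324) + (0.586679)(427) = 555.19 m.
Horizontal magnitude = √(ΔE² + ΔN²) = √((-240.16)² + 555.19²) = 604.91 m.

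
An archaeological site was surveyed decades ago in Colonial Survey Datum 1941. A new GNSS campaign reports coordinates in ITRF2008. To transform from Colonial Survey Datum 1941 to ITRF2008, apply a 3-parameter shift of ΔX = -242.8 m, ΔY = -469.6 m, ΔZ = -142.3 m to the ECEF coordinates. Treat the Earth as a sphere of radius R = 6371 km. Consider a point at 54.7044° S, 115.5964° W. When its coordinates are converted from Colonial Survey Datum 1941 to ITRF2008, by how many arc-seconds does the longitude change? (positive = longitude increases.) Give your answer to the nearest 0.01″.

Δλ = -0.90″

sin φ = -0.816182, cos φ = 0.577795, sin λ = -0.901860, cos λ = -0.432029.
East component: ΔE = −sin λ·ΔX + cos λ·ΔY = −(-0.901860)(-242.8) + (-0.432029)(-469.6) = -16.09 m.
1° of latitude spans πR/180 = 111195 m; at latitude φ, 1° of longitude spans that × cos φ = 64247.9 m, so Δλ = -16.09 / 64247.9 × 3600 = -0.902″.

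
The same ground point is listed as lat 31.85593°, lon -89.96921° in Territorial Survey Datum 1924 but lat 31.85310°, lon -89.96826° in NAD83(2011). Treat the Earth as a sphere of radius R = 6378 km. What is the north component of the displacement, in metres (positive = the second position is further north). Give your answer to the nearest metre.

Δφ = 31.85310° − 31.85593° = -0.00283°; Δλ = -89.96826° − -89.96921° = +0.00095°.
1° along a meridian = πR/180 = 111317 m.
ΔN = Δφ × 111317 = -315.0 m; ΔE = Δλ × 111317 × cos(31.85593°) = +0.00095 × 111317 × 0.849378 = 89.8 m.

ΔN = -315 m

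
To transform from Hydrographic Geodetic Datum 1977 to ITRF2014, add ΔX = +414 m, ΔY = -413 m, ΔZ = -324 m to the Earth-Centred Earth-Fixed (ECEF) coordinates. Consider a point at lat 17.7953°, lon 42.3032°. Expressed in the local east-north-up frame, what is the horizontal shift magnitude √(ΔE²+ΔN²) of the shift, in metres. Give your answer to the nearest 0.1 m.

664.6 m

At φ = 17.7953°, λ = 42.3032°: sin φ = 0.305617, cos φ = 0.952154, sin λ = 0.673054, cos λ = 0.739594.
ΔE = −sin λ·ΔX + cos λ·ΔY = −(0.673054)·(414) + (0.739594)·(-413) = -584.10 m.
ΔN = −sin φ cos λ·ΔX − sin φ sin λ·ΔY + cos φ·ΔZ = −(0.305617)(0.739594)(414) − (0.305617)(0.673054)(-413) + (0.952154)(-324) = -317.12 m.
Horizontal magnitude = √(ΔE² + ΔN²) = √((-584.10)² + (-317.12)²) = 664.63 m.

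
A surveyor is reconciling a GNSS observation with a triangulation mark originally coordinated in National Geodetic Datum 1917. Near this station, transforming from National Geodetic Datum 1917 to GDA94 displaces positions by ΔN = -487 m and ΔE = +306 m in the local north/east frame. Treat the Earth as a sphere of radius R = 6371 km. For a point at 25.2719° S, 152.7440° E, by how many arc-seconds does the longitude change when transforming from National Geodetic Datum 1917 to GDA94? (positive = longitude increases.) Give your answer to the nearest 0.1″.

At latitude -25.2719°, cos φ = 0.904292.
One radian of longitude at latitude φ spans R cos φ, so Δλ = ΔE / (R cos φ) = 306.0 / (6371000 × 0.904292) = 5.3114e-05 rad = 10.955″.

Δλ = 11.0″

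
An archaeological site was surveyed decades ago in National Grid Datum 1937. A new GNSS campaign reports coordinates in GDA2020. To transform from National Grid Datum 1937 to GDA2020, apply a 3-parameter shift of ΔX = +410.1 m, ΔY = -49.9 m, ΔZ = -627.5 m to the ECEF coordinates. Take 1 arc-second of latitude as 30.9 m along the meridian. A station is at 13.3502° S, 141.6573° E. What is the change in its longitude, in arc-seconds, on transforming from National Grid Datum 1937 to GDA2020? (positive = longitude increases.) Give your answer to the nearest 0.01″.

Δλ = -7.16″

sin φ = -0.230902, cos φ = 0.972977, sin λ = 0.620364, cos λ = -0.784314.
East component: ΔE = −sin λ·ΔX + cos λ·ΔY = −(0.620364)(410.1) + (-0.784314)(-49.9) = -215.27 m.
1° of latitude spans 3600 × 30.90 = 111240 m; at latitude φ, 1° of longitude spans that × cos φ = 108234.0 m, so Δλ = -215.27 / 108234.0 × 3600 = -7.160″.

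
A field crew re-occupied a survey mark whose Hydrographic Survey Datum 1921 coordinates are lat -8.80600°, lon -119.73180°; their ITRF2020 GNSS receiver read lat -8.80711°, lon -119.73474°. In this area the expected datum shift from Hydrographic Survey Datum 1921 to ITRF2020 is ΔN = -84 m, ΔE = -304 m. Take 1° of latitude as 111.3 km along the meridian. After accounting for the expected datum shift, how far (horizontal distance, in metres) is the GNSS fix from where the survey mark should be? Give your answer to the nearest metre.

44 m

Observed coordinate differences: Δφ = -0.00111°, Δλ = -0.00294°.
Converting to metres (1° lat = 111300 m, cos φ = 0.988212): observed ΔN = -123.5 m, observed ΔE = -323.4 m.
Subtracting the expected shift leaves a residual of -123.5 − (-84) = -39.5 m north and -323.4 − (-304) = -19.4 m east.
Residual distance = √((-39.5)² + (-19.4)²) = 44.0 m.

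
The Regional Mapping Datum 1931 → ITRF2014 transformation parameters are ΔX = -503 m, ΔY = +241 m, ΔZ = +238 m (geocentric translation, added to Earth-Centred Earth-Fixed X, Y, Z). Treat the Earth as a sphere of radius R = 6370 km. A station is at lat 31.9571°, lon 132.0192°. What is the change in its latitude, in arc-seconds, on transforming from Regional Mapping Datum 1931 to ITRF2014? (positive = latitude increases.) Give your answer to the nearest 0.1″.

sin φ = 0.529284, cos φ = 0.848445, sin λ = 0.742921, cos λ = -0.669380.
North component: ΔN = −sin φ cos λ·ΔX − sin φ sin λ·ΔY + cos φ·ΔZ = −(0.529284)(-0.669380)(-503) − (0.529284)(0.742921)(241) + (0.848445)(238) = -71.04 m.
1° of latitude spans πR/180 = 111177 m, so Δφ = -71.04 / 111177 × 3600 = -2.300″.

Δφ = -2.3″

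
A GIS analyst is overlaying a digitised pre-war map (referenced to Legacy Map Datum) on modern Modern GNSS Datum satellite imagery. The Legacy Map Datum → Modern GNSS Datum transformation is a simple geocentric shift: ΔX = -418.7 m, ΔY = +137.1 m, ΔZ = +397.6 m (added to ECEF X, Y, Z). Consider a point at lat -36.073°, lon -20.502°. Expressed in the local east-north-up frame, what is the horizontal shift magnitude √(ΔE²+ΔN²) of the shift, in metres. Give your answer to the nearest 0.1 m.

The local east axis at (φ, λ) is (−sin λ, cos λ, 0), so ΔE = −sin(-20.502°)·(-418.7) + cos(-20.502°)·137.1 = -18.23 m.
The local north axis is (−sin φ cos λ, −sin φ sin λ, cos φ), giving ΔN = -230.921 − 28.274 + 321.367 = 62.17 m.
Horizontal magnitude = √(ΔE² + ΔN²) = √((-18.23)² + 62.17²) = 64.79 m.

64.8 m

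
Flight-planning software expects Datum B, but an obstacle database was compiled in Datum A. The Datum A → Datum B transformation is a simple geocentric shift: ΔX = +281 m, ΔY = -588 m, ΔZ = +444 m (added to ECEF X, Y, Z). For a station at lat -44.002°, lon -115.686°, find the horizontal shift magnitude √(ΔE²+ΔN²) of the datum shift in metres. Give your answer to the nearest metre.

At φ = -44.002°, λ = -115.686°: sin φ = -0.694683, cos φ = 0.719316, sin λ = -0.901183, cos λ = -0.433439.
ΔE = −sin λ·ΔX + cos λ·ΔY = −(-0.901183)·(281) + (-0.433439)·(-588) = 508.09 m.
ΔN = −sin φ cos λ·ΔX − sin φ sin λ·ΔY + cos φ·ΔZ = −(-0.694683)(-0.433439)(281) − (-0.694683)(-0.901183)(-588) + (0.719316)(444) = 602.88 m.
Horizontal magnitude = √(ΔE² + ΔN²) = √(508.09² + 602.88²) = 788.43 m.

788 m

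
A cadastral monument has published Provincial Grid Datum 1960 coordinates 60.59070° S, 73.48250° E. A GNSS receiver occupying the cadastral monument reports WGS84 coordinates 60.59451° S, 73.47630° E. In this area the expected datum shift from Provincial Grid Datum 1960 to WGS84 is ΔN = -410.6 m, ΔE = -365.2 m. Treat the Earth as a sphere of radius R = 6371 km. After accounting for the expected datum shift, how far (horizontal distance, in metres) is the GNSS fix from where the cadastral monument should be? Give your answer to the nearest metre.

30 m

Observed coordinate differences: Δφ = -0.00381°, Δλ = -0.00620°.
Converting to metres (1° lat = 111195 m, cos φ = 0.491045): observed ΔN = -423.7 m, observed ΔE = -338.5 m.
Subtracting the expected shift leaves a residual of -423.7 − (-410.6) = -13.1 m north and -338.5 − (-365.2) = 26.7 m east.
Residual distance = √((-13.1)² + 26.7²) = 29.7 m.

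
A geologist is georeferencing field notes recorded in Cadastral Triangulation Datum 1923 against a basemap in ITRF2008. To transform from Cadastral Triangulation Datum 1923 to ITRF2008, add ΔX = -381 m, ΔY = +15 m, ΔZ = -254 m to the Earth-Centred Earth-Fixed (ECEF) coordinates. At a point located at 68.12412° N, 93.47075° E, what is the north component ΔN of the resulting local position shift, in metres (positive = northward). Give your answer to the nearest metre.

ΔN = -130 m

At φ = 68.12412°, λ = 93.47075°: sin φ = 0.927993, cos φ = 0.372597, sin λ = 0.998166, cos λ = -0.060539.
ΔN = −sin φ cos λ·ΔX − sin φ sin λ·ΔY + cos φ·ΔZ = −(0.927993)(-0.060539)(-381) − (0.927993)(0.998166)(15) + (0.372597)(-254) = -129.94 m.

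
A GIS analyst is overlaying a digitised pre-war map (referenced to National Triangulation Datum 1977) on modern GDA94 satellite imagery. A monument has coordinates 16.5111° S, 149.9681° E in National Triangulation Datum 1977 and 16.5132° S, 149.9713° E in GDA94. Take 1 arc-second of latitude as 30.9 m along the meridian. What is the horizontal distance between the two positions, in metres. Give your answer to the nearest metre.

Δφ = -16.5132° − -16.5111° = -0.0021°; Δλ = 149.9713° − 149.9681° = +0.0032°.
1° of latitude = 3600 × 30.90 = 111240 m.
ΔN = Δφ × 111240 = -233.6 m; ΔE = Δλ × 111240 × cos(-16.5111°) = +0.0032 × 111240 × 0.958765 = 341.3 m.
Distance = √(ΔE² + ΔN²) = √(341.3² + (-233.6)²) = 413.6 m.

414 m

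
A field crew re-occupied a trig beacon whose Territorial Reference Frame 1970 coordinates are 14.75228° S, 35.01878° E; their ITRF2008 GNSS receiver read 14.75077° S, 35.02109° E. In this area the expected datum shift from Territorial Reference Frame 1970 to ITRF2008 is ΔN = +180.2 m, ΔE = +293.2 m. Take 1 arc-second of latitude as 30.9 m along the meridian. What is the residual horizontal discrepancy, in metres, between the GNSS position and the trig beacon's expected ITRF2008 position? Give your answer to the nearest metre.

Observed coordinate differences: Δφ = +0.00151°, Δλ = +0.00231°.
Converting to metres (1° lat = 111240 m, cos φ = 0.967036): observed ΔN = 168.0 m, observed ΔE = 248.5 m.
Subtracting the expected shift leaves a residual of 168.0 − (180.2) = -12.2 m north and 248.5 − (293.2) = -44.7 m east.
Residual distance = √((-12.2)² + (-44.7)²) = 46.3 m.

46 m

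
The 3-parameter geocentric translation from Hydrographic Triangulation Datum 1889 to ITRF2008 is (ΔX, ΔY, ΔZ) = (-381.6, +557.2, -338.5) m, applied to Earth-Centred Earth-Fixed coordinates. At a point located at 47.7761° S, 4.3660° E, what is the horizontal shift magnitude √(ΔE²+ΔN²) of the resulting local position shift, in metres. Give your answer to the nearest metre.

755 m

The local east axis at (φ, λ) is (−sin λ, cos λ, 0), so ΔE = −sin(4.3660°)·(-381.6) + cos(4.3660°)·557.2 = 584.63 m.
The local north axis is (−sin φ cos λ, −sin φ sin λ, cos φ), giving ΔN = -281.764 + 31.412 − 227.482 = -477.83 m.
Horizontal magnitude = √(ΔE² + ΔN²) = √(584.63² + (-477.83)²) = 755.06 m.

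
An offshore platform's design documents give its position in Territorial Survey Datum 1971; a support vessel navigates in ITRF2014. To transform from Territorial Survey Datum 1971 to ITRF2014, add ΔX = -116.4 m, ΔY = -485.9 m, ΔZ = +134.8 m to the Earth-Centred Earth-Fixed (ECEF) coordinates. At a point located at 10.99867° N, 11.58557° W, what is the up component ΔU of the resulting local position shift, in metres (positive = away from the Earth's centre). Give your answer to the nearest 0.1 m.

ΔU = 9.6 m

The local up (radial) axis is (cos φ cos λ, cos φ sin λ, sin φ), giving ΔU = -111.934 + 95.791 + 25.718 = 9.58 m.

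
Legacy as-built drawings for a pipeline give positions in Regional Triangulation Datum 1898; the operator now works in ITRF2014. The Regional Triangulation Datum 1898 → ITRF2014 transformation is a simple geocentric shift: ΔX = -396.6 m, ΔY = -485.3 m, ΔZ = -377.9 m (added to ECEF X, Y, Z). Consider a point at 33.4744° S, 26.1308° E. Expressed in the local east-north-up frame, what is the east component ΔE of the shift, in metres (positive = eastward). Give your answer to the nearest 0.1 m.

ΔE = -261.0 m

At φ = -33.4744°, λ = 26.1308°: sin φ = -0.551564, cos φ = 0.834132, sin λ = 0.440422, cos λ = 0.897791.
ΔE = −sin λ·ΔX + cos λ·ΔY = −(0.440422)·(-396.6) + (0.897791)·(-485.3) = -261.03 m.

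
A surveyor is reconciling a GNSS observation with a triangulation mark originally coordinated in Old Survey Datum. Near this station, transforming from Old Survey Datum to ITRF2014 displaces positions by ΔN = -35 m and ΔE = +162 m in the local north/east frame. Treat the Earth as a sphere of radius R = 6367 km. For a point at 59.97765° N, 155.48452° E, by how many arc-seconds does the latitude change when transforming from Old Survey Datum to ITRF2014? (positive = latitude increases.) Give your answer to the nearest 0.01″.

On a sphere of radius R, 1 rad of latitude = R, so Δφ = ΔN / R = -35.0 / 6367000 = -5.4971e-06 rad = -1.134″.

Δφ = -1.13″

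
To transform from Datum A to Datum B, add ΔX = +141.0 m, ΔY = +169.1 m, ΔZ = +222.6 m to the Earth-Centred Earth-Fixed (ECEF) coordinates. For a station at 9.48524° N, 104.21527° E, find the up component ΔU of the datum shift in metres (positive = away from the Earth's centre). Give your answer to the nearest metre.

ΔU = 164 m

At φ = 9.48524°, λ = 104.21527°: sin φ = 0.164794, cos φ = 0.986328, sin λ = 0.969380, cos λ = -0.245566.
ΔU = cos φ cos λ·ΔX + cos φ sin λ·ΔY + sin φ·ΔZ = (0.986328)(-0.245566)(141.0) + (0.986328)(0.969380)(169.1) + (0.164794)(222.6) = 164.21 m.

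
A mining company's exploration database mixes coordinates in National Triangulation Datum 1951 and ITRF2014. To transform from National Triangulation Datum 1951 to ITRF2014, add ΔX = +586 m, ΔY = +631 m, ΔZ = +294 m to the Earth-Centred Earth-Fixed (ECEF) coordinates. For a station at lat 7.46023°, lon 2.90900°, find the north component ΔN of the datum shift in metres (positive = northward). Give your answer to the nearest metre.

At φ = 7.46023°, λ = 2.90900°: sin φ = 0.129838, cos φ = 0.991535, sin λ = 0.050750, cos λ = 0.998711.
ΔN = −sin φ cos λ·ΔX − sin φ sin λ·ΔY + cos φ·ΔZ = −(0.129838)(0.998711)(586) − (0.129838)(0.050750)(631) + (0.991535)(294) = 211.37 m.

ΔN = 211 m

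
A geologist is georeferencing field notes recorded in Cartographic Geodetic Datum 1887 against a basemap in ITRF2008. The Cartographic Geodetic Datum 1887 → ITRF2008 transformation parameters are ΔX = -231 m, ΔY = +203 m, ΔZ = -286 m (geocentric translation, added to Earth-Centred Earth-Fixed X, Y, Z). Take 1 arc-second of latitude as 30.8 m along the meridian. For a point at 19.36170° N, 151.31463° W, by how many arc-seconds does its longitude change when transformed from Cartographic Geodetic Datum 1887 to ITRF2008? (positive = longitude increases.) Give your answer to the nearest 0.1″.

sin φ = 0.331531, cos φ = 0.943444, sin λ = -0.480000, cos λ = -0.877269.
East component: ΔE = −sin λ·ΔX + cos λ·ΔY = −(-0.480000)(-231) + (-0.877269)(203) = -288.97 m.
1° of latitude spans 3600 × 30.80 = 110880 m; at latitude φ, 1° of longitude spans that × cos φ = 104609.1 m, so Δλ = -288.97 / 104609.1 × 3600 = -9.944″.

Δλ = -9.9″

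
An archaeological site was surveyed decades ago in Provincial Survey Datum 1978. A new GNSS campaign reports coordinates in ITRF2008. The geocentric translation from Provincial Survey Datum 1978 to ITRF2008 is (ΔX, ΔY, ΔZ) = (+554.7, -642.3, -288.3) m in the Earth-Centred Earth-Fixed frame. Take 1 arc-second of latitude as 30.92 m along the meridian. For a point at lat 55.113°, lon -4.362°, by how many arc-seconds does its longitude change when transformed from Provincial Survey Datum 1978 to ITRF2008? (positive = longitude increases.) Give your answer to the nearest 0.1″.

sin φ = 0.820282, cos φ = 0.571960, sin λ = -0.076058, cos λ = 0.997103.
East component: ΔE = −sin λ·ΔX + cos λ·ΔY = −(-0.076058)(554.7) + (0.997103)(-642.3) = -598.25 m.
1° of latitude spans 3600 × 30.92 = 111312 m; at latitude φ, 1° of longitude spans that × cos φ = 63666.0 m, so Δλ = -598.25 / 63666.0 × 3600 = -33.828″.

Δλ = -33.8″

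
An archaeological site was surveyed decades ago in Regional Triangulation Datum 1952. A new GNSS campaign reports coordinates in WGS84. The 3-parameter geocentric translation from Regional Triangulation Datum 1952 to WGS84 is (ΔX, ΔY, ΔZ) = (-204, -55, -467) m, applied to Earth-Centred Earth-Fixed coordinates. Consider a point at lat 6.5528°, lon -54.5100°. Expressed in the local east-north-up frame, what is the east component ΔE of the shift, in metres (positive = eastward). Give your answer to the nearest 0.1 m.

ΔE = -198.0 m

The local east axis at (φ, λ) is (−sin λ, cos λ, 0), so ΔE = −sin(-54.5100°)·(-204) + cos(-54.5100°)·(-55) = -198.03 m.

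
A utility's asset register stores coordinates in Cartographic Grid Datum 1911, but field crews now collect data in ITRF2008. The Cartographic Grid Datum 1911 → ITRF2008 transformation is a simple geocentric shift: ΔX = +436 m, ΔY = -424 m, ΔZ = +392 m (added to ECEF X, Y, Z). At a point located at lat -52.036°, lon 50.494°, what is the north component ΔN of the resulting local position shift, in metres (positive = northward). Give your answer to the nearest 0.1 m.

The local north axis is (−sin φ cos λ, −sin φ sin λ, cos φ), giving ΔN = 218.674 − 257.917 + 241.145 = 201.90 m.

ΔN = 201.9 m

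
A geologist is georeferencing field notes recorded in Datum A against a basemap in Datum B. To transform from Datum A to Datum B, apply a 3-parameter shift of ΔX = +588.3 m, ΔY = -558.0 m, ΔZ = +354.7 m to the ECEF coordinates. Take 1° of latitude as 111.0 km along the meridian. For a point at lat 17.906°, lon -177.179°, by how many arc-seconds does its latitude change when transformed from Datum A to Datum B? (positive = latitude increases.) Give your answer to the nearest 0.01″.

sin φ = 0.307456, cos φ = 0.951562, sin λ = -0.049216, cos λ = -0.998788.
North component: ΔN = −sin φ cos λ·ΔX − sin φ sin λ·ΔY + cos φ·ΔZ = −(0.307456)(-0.998788)(588.3) − (0.307456)(-0.049216)(-558.0) + (0.951562)(354.7) = 509.73 m.
1° of latitude spans 111000 m, so Δφ = 509.73 / 111000 × 3600 = 16.532″.

Δφ = 16.53″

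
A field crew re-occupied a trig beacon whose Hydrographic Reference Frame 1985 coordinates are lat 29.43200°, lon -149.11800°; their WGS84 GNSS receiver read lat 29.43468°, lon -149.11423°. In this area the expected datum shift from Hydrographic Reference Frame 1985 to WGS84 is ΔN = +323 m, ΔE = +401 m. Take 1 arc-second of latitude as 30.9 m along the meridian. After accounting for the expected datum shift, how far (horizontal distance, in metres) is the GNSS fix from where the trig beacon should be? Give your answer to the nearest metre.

44 m

Observed coordinate differences: Δφ = +0.00268°, Δλ = +0.00377°.
Converting to metres (1° lat = 111240 m, cos φ = 0.870940): observed ΔN = 298.1 m, observed ΔE = 365.3 m.
Subtracting the expected shift leaves a residual of 298.1 − (323) = -24.9 m north and 365.3 − (401) = -35.7 m east.
Residual distance = √((-24.9)² + (-35.7)²) = 43.6 m.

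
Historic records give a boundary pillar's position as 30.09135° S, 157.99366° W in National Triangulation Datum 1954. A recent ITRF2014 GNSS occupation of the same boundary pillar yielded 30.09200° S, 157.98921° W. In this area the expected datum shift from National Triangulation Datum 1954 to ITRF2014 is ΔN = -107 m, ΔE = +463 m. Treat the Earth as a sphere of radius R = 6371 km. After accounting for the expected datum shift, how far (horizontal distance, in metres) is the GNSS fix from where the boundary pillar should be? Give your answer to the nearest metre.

Observed coordinate differences: Δφ = -0.00065°, Δλ = +0.00445°.
Converting to metres (1° lat = 111195 m, cos φ = 0.865227): observed ΔN = -72.3 m, observed ΔE = 428.1 m.
Subtracting the expected shift leaves a residual of -72.3 − (-107) = 34.7 m north and 428.1 − (463) = -34.9 m east.
Residual distance = √(34.7² + (-34.9)²) = 49.2 m.

49 m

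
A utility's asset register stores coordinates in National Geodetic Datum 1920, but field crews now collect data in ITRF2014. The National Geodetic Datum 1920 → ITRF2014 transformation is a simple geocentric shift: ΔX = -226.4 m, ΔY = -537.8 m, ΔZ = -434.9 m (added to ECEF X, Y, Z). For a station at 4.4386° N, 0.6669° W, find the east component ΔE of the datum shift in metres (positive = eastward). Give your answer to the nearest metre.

ΔE = -540 m

At φ = 4.4386°, λ = -0.6669°: sin φ = 0.077391, cos φ = 0.997001, sin λ = -0.011639, cos λ = 0.999932.
ΔE = −sin λ·ΔX + cos λ·ΔY = −(-0.011639)·(-226.4) + (0.999932)·(-537.8) = -540.40 m.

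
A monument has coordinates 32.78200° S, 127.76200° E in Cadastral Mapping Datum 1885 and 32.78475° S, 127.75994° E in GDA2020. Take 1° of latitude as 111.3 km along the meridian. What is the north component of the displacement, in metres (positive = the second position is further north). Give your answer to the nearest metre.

Δφ = -32.78475° − -32.78200° = -0.00275°; Δλ = 127.75994° − 127.76200° = -0.00206°.
ΔN = Δφ × 111300 = -306.1 m; ΔE = Δλ × 111300 × cos(-32.78200°) = -0.00206 × 111300 × 0.840737 = -192.8 m.

ΔN = -306 m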